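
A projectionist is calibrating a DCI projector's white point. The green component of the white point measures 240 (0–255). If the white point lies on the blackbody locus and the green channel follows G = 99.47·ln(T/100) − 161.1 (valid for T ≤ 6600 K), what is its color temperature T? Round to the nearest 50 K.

5650 K

ln t = (240 + 161.1) / 99.47 = 4.0324.
t = e^4.0324 = 56.394.
T = 100·t = 5639 K → 5650 K to the nearest 50 K.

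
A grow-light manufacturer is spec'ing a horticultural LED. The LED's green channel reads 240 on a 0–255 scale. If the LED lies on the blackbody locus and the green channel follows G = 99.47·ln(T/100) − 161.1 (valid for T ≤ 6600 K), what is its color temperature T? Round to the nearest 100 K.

5600 K

ln t = (240 + 161.1) / 99.47 = 4.0324.
t = e^4.0324 = 56.394.
T = 100·t = 5639 K → 5600 K to the nearest 100 K.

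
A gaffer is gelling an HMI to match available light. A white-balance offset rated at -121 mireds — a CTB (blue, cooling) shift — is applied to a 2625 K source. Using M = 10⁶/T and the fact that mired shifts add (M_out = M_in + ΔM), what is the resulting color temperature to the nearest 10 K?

M_in = 10⁶/2625 = 380.95 mireds.
M_out = 380.95 + (-121) = 259.95 mireds.
T_out = 10⁶/259.95 = 3846.9 K → 3850 K.

3850 K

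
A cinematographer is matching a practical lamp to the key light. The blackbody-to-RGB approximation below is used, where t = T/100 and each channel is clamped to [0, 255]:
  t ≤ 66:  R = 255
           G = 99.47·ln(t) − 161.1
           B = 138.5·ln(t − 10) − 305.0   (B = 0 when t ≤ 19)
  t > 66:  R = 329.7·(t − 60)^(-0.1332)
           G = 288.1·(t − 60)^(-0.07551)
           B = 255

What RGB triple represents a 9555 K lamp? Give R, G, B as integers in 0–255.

R=205, G=220, B=255

t = 9555/100 = 95.55; the t > 66 branch applies.
R = 329.7·(95.55 − 60)^(-0.1332) = 329.7·35.55^(-0.1332) = 329.7·0.62148 = 204.902.
G = 288.1·(95.55 − 60)^(-0.07551) = 288.1·35.55^(-0.07551) = 288.1·0.76365 = 220.008.
B = 255 by definition for t > 66.
Rounded: (205, 220, 255).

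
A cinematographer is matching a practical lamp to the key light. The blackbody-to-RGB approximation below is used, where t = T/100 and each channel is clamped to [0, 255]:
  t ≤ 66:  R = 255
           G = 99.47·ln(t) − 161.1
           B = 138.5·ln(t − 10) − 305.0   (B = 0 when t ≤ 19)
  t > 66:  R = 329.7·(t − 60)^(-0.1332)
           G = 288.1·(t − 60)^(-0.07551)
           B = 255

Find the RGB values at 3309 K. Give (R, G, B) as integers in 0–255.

(255, 187, 130)

t = 3309/100 = 33.09; the t ≤ 66 branch applies.
R = 255 by definition for t ≤ 66.
G = 99.47·ln 33.09 − 161.1 = 99.47·3.4992 − 161.1 = 186.969.
B = 138.5·ln(33.09 − 10) − 305.0 = 138.5·ln 23.09 − 305.0 = 138.5·3.1394 − 305.0 = 129.807.
Rounded: (255, 187, 130).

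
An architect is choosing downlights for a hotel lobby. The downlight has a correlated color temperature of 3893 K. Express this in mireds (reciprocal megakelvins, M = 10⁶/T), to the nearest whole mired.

257 mireds

M = 10⁶ / 3893 = 256.871 → 257 mireds.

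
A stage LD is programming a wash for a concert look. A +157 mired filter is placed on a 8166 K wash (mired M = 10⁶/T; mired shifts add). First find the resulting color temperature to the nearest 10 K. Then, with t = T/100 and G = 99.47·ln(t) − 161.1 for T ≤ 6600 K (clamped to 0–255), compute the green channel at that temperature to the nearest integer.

195

M_in = 10⁶/8166 = 122.46; M_out = 122.46 + (+157) = 279.46.
T_out = 10⁶/279.46 = 3578.3 K → 3580 K; t = 35.8.
G = 99.47·ln 35.8 − 161.1 = 99.47·3.5779 − 161.1 = 194.798.
Rounded: 195.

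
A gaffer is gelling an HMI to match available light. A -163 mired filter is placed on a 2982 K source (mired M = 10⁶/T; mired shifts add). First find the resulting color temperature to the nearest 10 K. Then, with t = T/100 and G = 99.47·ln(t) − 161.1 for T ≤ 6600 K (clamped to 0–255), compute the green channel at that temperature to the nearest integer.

M_in = 10⁶/2982 = 335.35; M_out = 335.35 + (-163) = 172.35.
T_out = 10⁶/172.35 = 5802.3 K → 5800 K; t = 58.
G = 99.47·ln 58 − 161.1 = 99.47·4.0604 − 161.1 = 242.792.
Rounded: 243.

243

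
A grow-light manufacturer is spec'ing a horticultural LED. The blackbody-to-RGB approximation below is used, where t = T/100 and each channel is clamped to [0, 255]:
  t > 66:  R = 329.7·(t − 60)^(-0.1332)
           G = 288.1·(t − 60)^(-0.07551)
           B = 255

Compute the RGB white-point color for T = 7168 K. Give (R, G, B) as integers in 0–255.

(238, 239, 255)

t = 7168/100 = 71.68; the t > 66 branch applies.
R = 329.7·(71.68 − 60)^(-0.1332) = 329.7·11.68^(-0.1332) = 329.7·0.72080 = 237.649.
G = 288.1·(71.68 − 60)^(-0.07551) = 288.1·11.68^(-0.07551) = 288.1·0.83061 = 239.299.
B = 255 by definition for t > 66.
Rounded: (238, 239, 255).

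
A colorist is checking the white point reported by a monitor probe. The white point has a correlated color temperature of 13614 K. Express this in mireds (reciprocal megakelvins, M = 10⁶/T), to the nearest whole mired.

M = 10⁶ / 13614 = 73.454 → 73 mireds.

73 mireds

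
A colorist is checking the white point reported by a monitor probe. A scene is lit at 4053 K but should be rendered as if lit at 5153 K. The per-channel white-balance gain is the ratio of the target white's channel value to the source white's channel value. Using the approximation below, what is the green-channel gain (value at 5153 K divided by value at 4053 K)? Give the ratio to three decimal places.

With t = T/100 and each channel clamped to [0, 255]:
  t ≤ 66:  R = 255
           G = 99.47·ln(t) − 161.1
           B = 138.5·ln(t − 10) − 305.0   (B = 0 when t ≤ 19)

1.115

At 4053 K (t = 40.53):
  G = 99.47·ln 40.53 − 161.1 = 99.47·3.7020 − 161.1 = 207.142.
At 5153 K (t = 51.53):
  G = 99.47·ln 51.53 − 161.1 = 99.47·3.9422 − 161.1 = 231.027.
Gain = 231.027 / 207.142 = 1.1153 → 1.115.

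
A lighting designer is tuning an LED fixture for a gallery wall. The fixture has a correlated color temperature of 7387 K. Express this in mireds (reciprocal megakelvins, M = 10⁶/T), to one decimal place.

135.4 mireds

M = 10⁶ / 7387 = 135.373 → 135.4 mireds.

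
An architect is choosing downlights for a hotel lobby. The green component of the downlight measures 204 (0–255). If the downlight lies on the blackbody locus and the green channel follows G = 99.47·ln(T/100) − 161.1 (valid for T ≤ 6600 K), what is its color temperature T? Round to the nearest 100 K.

3900 K

ln t = (204 + 161.1) / 99.47 = 3.6705.
t = e^3.6705 = 39.270.
T = 100·t = 3927 K → 3900 K to the nearest 100 K.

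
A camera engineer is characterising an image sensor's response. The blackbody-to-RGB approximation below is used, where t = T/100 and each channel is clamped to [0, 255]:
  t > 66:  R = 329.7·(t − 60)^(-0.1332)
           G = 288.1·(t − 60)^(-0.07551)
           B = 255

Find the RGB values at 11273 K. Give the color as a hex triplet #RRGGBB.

t = 11273/100 = 112.73; the t > 66 branch applies.
R = 329.7·(112.73 − 60)^(-0.1332) = 329.7·52.73^(-0.1332) = 329.7·0.58969 = 194.420.
G = 288.1·(112.73 − 60)^(-0.07551) = 288.1·52.73^(-0.07551) = 288.1·0.74125 = 213.555.
B = 255 by definition for t > 66.
Rounded: (194, 214, 255).
In hex: #C2D6FF.

#C2D6FF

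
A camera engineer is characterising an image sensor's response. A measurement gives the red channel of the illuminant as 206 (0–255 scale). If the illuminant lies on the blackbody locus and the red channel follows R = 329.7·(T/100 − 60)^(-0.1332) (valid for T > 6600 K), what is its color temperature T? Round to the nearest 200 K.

9400 K

(t − 60)^(-0.1332) = 206/329.7 = 0.62481.
t − 60 = 0.62481^(1/-0.1332) = 0.62481^(-7.508) = 34.152, so t = 94.152.
T = 100·t = 9415 K → 9400 K to the nearest 200 K.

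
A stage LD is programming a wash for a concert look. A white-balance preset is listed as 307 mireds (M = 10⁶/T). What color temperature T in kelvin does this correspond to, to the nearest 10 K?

T = 10⁶ / 307 = 3257.33 K → 3260 K.

3260 K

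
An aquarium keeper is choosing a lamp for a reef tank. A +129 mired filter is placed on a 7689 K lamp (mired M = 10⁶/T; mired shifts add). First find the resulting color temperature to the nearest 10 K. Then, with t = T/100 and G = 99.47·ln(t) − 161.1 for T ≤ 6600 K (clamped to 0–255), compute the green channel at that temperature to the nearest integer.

202

M_in = 10⁶/7689 = 130.06; M_out = 130.06 + (+129) = 259.06.
T_out = 10⁶/259.06 = 3860.2 K → 3860 K; t = 38.6.
G = 99.47·ln 38.6 − 161.1 = 99.47·3.6533 − 161.1 = 202.289.
Rounded: 202.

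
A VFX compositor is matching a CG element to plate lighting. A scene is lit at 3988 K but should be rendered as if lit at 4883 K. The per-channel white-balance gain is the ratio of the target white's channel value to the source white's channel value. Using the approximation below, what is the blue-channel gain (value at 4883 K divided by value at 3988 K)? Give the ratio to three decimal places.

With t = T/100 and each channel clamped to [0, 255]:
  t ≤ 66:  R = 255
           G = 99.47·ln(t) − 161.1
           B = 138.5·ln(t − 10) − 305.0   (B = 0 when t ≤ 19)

1.219

At 3988 K (t = 39.88):
  B = 138.5·ln(39.88 − 10) − 305.0 = 138.5·ln 29.88 − 305.0 = 138.5·3.3972 − 305.0 = 165.511.
At 4883 K (t = 48.83):
  B = 138.5·ln(48.83 − 10) − 305.0 = 138.5·ln 38.83 − 305.0 = 138.5·3.6592 − 305.0 = 201.798.
Gain = 201.798 / 165.511 = 1.2192 → 1.219.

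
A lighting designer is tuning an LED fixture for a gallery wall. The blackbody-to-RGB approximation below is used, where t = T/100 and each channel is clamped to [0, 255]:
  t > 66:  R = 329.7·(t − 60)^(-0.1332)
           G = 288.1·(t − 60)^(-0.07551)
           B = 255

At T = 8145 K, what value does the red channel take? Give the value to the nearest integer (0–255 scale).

219

t = 8145/100 = 81.45; the t > 66 branch applies.
R = 329.7·(81.45 − 60)^(-0.1332) = 329.7·21.45^(-0.1332) = 329.7·0.66474 = 219.166.
Rounded: 219.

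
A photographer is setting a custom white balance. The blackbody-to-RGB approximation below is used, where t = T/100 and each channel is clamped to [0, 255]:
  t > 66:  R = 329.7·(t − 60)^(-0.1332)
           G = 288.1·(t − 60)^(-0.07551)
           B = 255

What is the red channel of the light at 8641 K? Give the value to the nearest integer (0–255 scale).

213

t = 8641/100 = 86.41; the t > 66 branch applies.
R = 329.7·(86.41 − 60)^(-0.1332) = 329.7·26.41^(-0.1332) = 329.7·0.64658 = 213.177.
Rounded: 213.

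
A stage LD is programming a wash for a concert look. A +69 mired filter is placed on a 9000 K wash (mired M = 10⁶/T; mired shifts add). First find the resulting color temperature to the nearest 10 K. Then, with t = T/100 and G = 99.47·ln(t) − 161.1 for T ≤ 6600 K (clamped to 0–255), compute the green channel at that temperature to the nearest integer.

238

M_in = 10⁶/9000 = 111.11; M_out = 111.11 + (+69) = 180.11.
T_out = 10⁶/180.11 = 5552.1 K → 5550 K; t = 55.5.
G = 99.47·ln 55.5 − 161.1 = 99.47·4.0164 − 161.1 = 238.410.
Rounded: 238.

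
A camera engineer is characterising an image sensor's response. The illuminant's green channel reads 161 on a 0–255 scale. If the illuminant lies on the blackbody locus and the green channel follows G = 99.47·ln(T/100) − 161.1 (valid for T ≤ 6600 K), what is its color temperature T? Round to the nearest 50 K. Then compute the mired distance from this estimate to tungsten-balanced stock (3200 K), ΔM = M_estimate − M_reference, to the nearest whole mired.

ln t = (161 + 161.1) / 99.47 = 3.2382.
t = e^3.2382 = 25.487.
T = 100·t = 2549 K → 2550 K to the nearest 50 K.
M_estimate = 10⁶/2550 = 392.16; M_reference = 10⁶/3200 = 312.50.
ΔM = 392.16 − 312.50 = 79.66 → +80 mireds.

+80 mireds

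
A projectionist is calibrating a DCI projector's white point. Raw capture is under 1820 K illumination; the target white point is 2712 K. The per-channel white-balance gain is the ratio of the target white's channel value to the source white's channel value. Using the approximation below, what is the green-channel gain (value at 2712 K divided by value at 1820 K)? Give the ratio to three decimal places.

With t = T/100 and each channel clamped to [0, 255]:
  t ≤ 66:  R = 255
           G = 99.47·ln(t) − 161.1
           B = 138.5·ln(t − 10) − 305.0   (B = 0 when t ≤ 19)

1.311

At 1820 K (t = 18.2):
  G = 99.47·ln 18.2 − 161.1 = 99.47·2.9014 − 161.1 = 127.504.
At 2712 K (t = 27.12):
  G = 99.47·ln 27.12 − 161.1 = 99.47·3.3003 − 161.1 = 167.178.
Gain = 167.178 / 127.504 = 1.3112 → 1.311.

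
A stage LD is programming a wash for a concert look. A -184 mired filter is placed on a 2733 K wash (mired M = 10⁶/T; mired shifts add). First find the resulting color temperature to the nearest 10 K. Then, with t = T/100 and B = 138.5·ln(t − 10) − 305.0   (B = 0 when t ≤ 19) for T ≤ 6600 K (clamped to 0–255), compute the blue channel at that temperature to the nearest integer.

222

M_in = 10⁶/2733 = 365.90; M_out = 365.90 + (-184) = 181.90.
T_out = 10⁶/181.90 = 5497.6 K → 5500 K; t = 55.
B = 138.5·ln(55 − 10) − 305.0 = 138.5·ln 45 − 305.0 = 138.5·3.8067 − 305.0 = 222.223.
Rounded: 222.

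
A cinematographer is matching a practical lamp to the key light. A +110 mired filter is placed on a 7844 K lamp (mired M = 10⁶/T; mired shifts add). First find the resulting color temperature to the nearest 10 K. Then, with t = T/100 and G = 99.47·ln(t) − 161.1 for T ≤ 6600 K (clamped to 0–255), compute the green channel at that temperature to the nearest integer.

211

M_in = 10⁶/7844 = 127.49; M_out = 127.49 + (+110) = 237.49.
T_out = 10⁶/237.49 = 4210.8 K → 4210 K; t = 42.1.
G = 99.47·ln 42.1 − 161.1 = 99.47·3.7400 − 161.1 = 210.923.
Rounded: 211.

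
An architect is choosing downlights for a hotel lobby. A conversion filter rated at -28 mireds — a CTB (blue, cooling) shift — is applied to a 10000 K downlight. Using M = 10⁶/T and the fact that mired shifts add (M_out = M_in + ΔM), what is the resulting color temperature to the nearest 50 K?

M_in = 10⁶/10000 = 100.00 mireds.
M_out = 100.00 + (-28) = 72.00 mireds.
T_out = 10⁶/72.00 = 13888.9 K → 13900 K.

13900 K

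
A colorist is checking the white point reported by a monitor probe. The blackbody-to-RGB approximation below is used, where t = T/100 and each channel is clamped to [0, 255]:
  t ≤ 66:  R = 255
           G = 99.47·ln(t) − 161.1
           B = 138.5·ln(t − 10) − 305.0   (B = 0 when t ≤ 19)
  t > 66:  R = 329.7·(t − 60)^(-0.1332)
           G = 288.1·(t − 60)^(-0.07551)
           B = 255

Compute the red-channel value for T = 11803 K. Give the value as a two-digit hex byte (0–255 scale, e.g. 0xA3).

t = 11803/100 = 118.03; the t > 66 branch applies.
R = 329.7·(118.03 − 60)^(-0.1332) = 329.7·58.03^(-0.1332) = 329.7·0.58221 = 191.955.
Rounded: 192; in hex, 0xC0.

0xC0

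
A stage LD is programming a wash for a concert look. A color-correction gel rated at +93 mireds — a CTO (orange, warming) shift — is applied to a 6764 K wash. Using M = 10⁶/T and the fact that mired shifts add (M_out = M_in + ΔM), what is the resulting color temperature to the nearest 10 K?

M_in = 10⁶/6764 = 147.84 mireds.
M_out = 147.84 + (+93) = 240.84 mireds.
T_out = 10⁶/240.84 = 4152.1 K → 4150 K.

4150 K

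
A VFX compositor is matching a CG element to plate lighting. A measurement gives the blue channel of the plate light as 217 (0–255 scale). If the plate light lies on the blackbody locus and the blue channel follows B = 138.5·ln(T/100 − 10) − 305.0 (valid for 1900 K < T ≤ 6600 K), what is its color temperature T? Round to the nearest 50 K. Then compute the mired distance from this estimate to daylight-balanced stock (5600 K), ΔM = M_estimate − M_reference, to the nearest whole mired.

ln(t − 10) = (217 + 305.0) / 138.5 = 3.7690.
t − 10 = e^3.7690 = 43.335, so t = 53.335.
T = 100·t = 5333 K → 5350 K to the nearest 50 K.
M_estimate = 10⁶/5350 = 186.92; M_reference = 10⁶/5600 = 178.57.
ΔM = 186.92 − 178.57 = 8.34 → +8 mireds.

+8 mireds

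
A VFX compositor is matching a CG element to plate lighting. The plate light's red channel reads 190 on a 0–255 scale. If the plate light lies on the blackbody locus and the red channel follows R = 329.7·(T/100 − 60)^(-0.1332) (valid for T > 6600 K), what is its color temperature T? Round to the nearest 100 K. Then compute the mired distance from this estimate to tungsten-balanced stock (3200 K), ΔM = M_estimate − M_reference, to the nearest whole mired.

-231 mireds

(t − 60)^(-0.1332) = 190/329.7 = 0.57628.
t − 60 = 0.57628^(1/-0.1332) = 0.57628^(-7.508) = 62.667, so t = 122.667.
T = 100·t = 12267 K → 12300 K to the nearest 100 K.
M_estimate = 10⁶/12300 = 81.30; M_reference = 10⁶/3200 = 312.50.
ΔM = 81.30 − 312.50 = -231.20 → -231 mireds.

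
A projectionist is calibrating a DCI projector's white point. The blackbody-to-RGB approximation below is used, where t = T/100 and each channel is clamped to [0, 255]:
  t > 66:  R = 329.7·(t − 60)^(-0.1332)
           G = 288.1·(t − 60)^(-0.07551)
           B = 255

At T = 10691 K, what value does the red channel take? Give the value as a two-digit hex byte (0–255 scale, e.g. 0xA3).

0xC5

t = 10691/100 = 106.91; the t > 66 branch applies.
R = 329.7·(106.91 − 60)^(-0.1332) = 329.7·46.91^(-0.1332) = 329.7·0.59895 = 197.472.
Rounded: 197; in hex, 0xC5.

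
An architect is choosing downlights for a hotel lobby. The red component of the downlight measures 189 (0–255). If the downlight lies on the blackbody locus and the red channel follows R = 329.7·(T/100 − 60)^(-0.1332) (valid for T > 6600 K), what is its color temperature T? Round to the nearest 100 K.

12500 K

(t − 60)^(-0.1332) = 189/329.7 = 0.57325.
t − 60 = 0.57325^(1/-0.1332) = 0.57325^(-7.508) = 65.199, so t = 125.199.
T = 100·t = 12520 K → 12500 K to the nearest 100 K.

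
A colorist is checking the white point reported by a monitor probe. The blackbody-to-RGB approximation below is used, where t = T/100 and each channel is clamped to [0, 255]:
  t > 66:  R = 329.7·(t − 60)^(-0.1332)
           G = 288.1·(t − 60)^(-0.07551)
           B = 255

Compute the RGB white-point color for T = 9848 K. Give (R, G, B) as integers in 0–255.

(203, 219, 255)

t = 9848/100 = 98.48; the t > 66 branch applies.
R = 329.7·(98.48 − 60)^(-0.1332) = 329.7·38.48^(-0.1332) = 329.7·0.61496 = 202.752.
G = 288.1·(98.48 − 60)^(-0.07551) = 288.1·38.48^(-0.07551) = 288.1·0.75910 = 218.697.
B = 255 by definition for t > 66.
Rounded: (203, 219, 255).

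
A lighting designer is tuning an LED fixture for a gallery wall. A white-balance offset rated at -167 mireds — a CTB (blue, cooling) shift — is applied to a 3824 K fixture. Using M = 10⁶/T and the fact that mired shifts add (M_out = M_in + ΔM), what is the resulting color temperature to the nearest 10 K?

M_in = 10⁶/3824 = 261.51 mireds.
M_out = 261.51 + (-167) = 94.51 mireds.
T_out = 10⁶/94.51 = 10581.3 K → 10580 K.

10580 K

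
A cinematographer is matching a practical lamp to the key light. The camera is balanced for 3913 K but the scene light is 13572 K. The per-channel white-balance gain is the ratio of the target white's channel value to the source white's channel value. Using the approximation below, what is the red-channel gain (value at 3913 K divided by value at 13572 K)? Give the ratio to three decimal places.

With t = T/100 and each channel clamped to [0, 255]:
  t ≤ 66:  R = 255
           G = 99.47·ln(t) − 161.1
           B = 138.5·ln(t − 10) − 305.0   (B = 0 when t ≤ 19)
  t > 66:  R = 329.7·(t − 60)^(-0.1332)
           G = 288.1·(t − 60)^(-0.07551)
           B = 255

At 13572 K (t = 135.72):
  R = 329.7·(135.72 − 60)^(-0.1332) = 329.7·75.72^(-0.1332) = 329.7·0.56194 = 185.271.
At 3913 K (t = 39.13):
  R = 255 by definition for t ≤ 66.
Gain = 255.000 / 185.271 = 1.3764 → 1.376.

1.376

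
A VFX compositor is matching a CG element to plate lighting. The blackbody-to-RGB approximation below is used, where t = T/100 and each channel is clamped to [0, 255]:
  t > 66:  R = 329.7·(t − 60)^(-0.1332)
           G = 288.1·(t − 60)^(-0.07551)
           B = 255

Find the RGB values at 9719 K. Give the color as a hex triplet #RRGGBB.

t = 9719/100 = 97.19; the t > 66 branch applies.
R = 329.7·(97.19 − 60)^(-0.1332) = 329.7·37.19^(-0.1332) = 329.7·0.61776 = 203.675.
G = 288.1·(97.19 − 60)^(-0.07551) = 288.1·37.19^(-0.07551) = 288.1·0.76106 = 219.260.
B = 255 by definition for t > 66.
Rounded: (204, 219, 255).
In hex: #CCDBFF.

#CCDBFF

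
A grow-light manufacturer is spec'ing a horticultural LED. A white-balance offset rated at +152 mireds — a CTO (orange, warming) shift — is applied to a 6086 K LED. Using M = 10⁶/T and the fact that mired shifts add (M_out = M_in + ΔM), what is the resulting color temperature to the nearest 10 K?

M_in = 10⁶/6086 = 164.31 mireds.
M_out = 164.31 + (+152) = 316.31 mireds.
T_out = 10⁶/316.31 = 3161.4 K → 3160 K.

3160 K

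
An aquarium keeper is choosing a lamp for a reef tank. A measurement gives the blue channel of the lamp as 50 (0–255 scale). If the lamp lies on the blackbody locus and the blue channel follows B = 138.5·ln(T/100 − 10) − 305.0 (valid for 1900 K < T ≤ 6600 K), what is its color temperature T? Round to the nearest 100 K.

2300 K

ln(t − 10) = (50 + 305.0) / 138.5 = 2.5632.
t − 10 = e^2.5632 = 12.977, so t = 22.977.
T = 100·t = 2298 K → 2300 K to the nearest 100 K.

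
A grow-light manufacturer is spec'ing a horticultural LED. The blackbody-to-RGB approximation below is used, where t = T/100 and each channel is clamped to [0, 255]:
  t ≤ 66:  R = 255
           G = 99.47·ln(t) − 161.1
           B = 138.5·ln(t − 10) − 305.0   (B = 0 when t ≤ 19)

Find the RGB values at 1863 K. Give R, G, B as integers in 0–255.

R=255, G=130, B=0

t = 1863/100 = 18.63; the t ≤ 66 branch applies.
R = 255 by definition for t ≤ 66.
G = 99.47·ln 18.63 − 161.1 = 99.47·2.9248 − 161.1 = 129.827.
t = 18.63 ≤ 19, so B = 0.
Rounded: (255, 130, 0).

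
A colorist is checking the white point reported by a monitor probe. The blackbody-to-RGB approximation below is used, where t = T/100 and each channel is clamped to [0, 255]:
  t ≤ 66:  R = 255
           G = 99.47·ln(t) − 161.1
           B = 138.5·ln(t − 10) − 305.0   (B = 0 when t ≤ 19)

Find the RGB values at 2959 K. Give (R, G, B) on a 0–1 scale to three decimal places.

(1.000, 0.690, 0.420)

t = 2959/100 = 29.59; the t ≤ 66 branch applies.
R = 255 by definition for t ≤ 66.
G = 99.47·ln 29.59 − 161.1 = 99.47·3.3874 − 161.1 = 175.848.
B = 138.5·ln(29.59 − 10) − 305.0 = 138.5·ln 19.59 − 305.0 = 138.5·2.9750 − 305.0 = 107.040.
Dividing each by 255: (1.0000, 0.6896, 0.4198) → (1.000, 0.690, 0.420).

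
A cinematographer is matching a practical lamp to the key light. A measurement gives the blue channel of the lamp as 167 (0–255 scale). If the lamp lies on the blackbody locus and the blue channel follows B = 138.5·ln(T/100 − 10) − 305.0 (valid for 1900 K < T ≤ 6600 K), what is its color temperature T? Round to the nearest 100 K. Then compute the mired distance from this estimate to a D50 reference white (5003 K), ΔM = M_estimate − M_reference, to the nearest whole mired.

ln(t − 10) = (167 + 305.0) / 138.5 = 3.4079.
t − 10 = e^3.4079 = 30.203, so t = 40.203.
T = 100·t = 4020 K → 4000 K to the nearest 100 K.
M_estimate = 10⁶/4000 = 250.00; M_reference = 10⁶/5003 = 199.88.
ΔM = 250.00 − 199.88 = 50.12 → +50 mireds.

+50 mireds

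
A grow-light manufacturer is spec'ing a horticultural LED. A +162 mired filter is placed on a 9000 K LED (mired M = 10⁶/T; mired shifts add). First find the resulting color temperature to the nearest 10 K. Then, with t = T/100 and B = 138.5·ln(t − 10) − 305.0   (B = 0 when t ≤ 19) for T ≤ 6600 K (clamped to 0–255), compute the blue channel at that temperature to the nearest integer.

M_in = 10⁶/9000 = 111.11; M_out = 111.11 + (+162) = 273.11.
T_out = 10⁶/273.11 = 3661.5 K → 3660 K; t = 36.6.
B = 138.5·ln(36.6 − 10) − 305.0 = 138.5·ln 26.6 − 305.0 = 138.5·3.2809 − 305.0 = 149.406.
Rounded: 149.

149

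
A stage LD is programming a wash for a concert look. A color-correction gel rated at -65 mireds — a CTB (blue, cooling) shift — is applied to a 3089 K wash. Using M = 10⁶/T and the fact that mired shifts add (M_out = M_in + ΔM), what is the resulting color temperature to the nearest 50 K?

3850 K

M_in = 10⁶/3089 = 323.73 mireds.
M_out = 323.73 + (-65) = 258.73 mireds.
T_out = 10⁶/258.73 = 3865.0 K → 3850 K.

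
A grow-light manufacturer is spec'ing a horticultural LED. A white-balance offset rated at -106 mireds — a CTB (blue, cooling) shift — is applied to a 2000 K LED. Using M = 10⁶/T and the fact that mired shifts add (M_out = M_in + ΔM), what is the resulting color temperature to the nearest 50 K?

2550 K

M_in = 10⁶/2000 = 500.00 mireds.
M_out = 500.00 + (-106) = 394.00 mireds.
T_out = 10⁶/394.00 = 2538.1 K → 2550 K.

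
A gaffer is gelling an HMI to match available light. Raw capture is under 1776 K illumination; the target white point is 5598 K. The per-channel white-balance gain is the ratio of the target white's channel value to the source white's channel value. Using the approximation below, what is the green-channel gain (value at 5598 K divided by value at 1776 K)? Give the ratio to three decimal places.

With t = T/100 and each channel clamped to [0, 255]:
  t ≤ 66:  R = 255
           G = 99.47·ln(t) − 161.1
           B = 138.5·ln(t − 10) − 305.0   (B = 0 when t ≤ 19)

1.913

At 1776 K (t = 17.76):
  G = 99.47·ln 17.76 − 161.1 = 99.47·2.8769 − 161.1 = 125.070.
At 5598 K (t = 55.98):
  G = 99.47·ln 55.98 − 161.1 = 99.47·4.0250 − 161.1 = 239.266.
Gain = 239.266 / 125.070 = 1.9131 → 1.913.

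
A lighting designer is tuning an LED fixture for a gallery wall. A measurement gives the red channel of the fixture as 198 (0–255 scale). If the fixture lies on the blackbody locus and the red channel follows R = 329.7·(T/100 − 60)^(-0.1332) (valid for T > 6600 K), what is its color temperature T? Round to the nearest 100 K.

10600 K

(t − 60)^(-0.1332) = 198/329.7 = 0.60055.
t − 60 = 0.60055^(1/-0.1332) = 0.60055^(-7.508) = 45.980, so t = 105.980.
T = 100·t = 10598 K → 10600 K to the nearest 100 K.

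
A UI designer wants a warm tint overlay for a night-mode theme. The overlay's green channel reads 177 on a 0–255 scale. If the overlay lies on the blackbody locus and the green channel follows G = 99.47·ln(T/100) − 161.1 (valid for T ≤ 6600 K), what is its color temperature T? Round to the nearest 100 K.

3000 K

ln t = (177 + 161.1) / 99.47 = 3.3990.
t = e^3.3990 = 29.935.
T = 100·t = 2993 K → 3000 K to the nearest 100 K.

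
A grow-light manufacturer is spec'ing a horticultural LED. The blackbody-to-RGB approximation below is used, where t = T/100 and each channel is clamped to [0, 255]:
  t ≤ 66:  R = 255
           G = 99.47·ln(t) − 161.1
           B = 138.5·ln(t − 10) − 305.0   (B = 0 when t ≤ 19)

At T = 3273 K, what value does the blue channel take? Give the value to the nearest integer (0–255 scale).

t = 3273/100 = 32.73; the t ≤ 66 branch applies.
B = 138.5·ln(32.73 − 10) − 305.0 = 138.5·ln 22.73 − 305.0 = 138.5·3.1237 − 305.0 = 127.630.
Rounded: 128.

128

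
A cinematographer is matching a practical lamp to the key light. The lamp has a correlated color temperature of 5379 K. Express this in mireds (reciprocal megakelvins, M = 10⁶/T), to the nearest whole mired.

186 mireds

M = 10⁶ / 5379 = 185.908 → 186 mireds.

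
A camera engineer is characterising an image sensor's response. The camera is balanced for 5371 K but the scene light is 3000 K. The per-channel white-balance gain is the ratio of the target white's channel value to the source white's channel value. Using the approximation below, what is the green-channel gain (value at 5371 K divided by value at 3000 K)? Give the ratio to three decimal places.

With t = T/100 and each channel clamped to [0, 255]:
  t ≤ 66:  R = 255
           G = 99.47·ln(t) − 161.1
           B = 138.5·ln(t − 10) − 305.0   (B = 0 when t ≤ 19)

At 3000 K (t = 30):
  G = 99.47·ln 30 − 161.1 = 99.47·3.4012 − 161.1 = 177.217.
At 5371 K (t = 53.71):
  G = 99.47·ln 53.71 − 161.1 = 99.47·3.9836 − 161.1 = 235.149.
Gain = 235.149 / 177.217 = 1.3269 → 1.327.

1.327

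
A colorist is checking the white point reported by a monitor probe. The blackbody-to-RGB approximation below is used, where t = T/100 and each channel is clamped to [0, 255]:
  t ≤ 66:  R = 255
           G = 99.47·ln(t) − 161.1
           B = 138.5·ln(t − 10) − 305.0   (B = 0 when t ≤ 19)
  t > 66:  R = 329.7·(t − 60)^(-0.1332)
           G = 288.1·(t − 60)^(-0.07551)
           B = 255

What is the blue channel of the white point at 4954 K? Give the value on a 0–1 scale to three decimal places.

0.801

t = 4954/100 = 49.54; the t ≤ 66 branch applies.
B = 138.5·ln(49.54 − 10) − 305.0 = 138.5·ln 39.54 − 305.0 = 138.5·3.6773 − 305.0 = 204.308.
On a 0–1 scale: 204.308/255 = 0.8012 → 0.801.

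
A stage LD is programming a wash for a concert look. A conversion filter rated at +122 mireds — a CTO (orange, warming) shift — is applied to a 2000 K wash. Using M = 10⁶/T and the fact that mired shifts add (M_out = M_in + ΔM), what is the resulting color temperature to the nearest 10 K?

M_in = 10⁶/2000 = 500.00 mireds.
M_out = 500.00 + (+122) = 622.00 mireds.
T_out = 10⁶/622.00 = 1607.7 K → 1610 K.

1610 K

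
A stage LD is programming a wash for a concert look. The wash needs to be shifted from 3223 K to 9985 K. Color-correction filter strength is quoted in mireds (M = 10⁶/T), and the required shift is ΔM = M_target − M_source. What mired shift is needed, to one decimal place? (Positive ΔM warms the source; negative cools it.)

M_source = 10⁶/3223 = 310.270; M_target = 10⁶/9985 = 100.150.
ΔM = 100.150 − 310.270 = -210.120 → -210.1 mireds, a cooling shift.

-210.1 mireds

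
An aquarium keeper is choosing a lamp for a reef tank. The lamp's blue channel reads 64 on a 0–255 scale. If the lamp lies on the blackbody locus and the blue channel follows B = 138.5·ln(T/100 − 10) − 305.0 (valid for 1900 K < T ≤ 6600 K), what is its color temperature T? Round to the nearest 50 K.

ln(t − 10) = (64 + 305.0) / 138.5 = 2.6643.
t − 10 = e^2.6643 = 14.357, so t = 24.357.
T = 100·t = 2436 K → 2450 K to the nearest 50 K.

2450 K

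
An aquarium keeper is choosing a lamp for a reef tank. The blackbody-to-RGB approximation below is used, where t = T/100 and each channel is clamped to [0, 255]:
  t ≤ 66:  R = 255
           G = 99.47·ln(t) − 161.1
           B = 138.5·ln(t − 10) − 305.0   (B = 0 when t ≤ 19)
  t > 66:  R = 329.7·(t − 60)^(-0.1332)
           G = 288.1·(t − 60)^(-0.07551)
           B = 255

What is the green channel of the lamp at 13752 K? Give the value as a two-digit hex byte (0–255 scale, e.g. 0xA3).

t = 13752/100 = 137.52; the t > 66 branch applies.
G = 288.1·(137.52 − 60)^(-0.07551) = 288.1·77.52^(-0.07551) = 288.1·0.72000 = 207.431.
Rounded: 207; in hex, 0xCF.

0xCF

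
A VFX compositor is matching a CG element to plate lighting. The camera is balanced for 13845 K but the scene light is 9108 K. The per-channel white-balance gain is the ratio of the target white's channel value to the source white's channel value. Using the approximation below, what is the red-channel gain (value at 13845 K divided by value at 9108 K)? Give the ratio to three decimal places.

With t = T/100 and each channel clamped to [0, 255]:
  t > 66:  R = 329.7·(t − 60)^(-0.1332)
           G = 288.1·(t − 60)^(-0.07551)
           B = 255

0.884

At 9108 K (t = 91.08):
  R = 329.7·(91.08 − 60)^(-0.1332) = 329.7·31.08^(-0.1332) = 329.7·0.63271 = 208.603.
At 13845 K (t = 138.45):
  R = 329.7·(138.45 − 60)^(-0.1332) = 329.7·78.45^(-0.1332) = 329.7·0.55929 = 184.399.
Gain = 184.399 / 208.603 = 0.8840 → 0.884.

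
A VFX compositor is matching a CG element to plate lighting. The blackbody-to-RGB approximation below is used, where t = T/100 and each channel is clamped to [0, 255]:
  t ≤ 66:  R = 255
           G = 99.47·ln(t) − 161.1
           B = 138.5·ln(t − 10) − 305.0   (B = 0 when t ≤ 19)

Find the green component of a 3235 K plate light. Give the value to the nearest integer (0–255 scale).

185

t = 3235/100 = 32.35; the t ≤ 66 branch applies.
G = 99.47·ln 32.35 − 161.1 = 99.47·3.4766 − 161.1 = 184.719.
Rounded: 185.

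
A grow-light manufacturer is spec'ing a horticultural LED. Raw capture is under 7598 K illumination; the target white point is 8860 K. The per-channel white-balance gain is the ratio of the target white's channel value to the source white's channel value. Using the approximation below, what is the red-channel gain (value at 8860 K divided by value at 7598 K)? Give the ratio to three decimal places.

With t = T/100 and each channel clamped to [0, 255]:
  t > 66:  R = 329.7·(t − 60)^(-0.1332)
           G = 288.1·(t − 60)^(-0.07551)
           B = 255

At 7598 K (t = 75.98):
  R = 329.7·(75.98 − 60)^(-0.1332) = 329.7·15.98^(-0.1332) = 329.7·0.69133 = 227.931.
At 8860 K (t = 88.6):
  R = 329.7·(88.6 − 60)^(-0.1332) = 329.7·28.6^(-0.1332) = 329.7·0.63975 = 210.926.
Gain = 210.926 / 227.931 = 0.9254 → 0.925.

0.925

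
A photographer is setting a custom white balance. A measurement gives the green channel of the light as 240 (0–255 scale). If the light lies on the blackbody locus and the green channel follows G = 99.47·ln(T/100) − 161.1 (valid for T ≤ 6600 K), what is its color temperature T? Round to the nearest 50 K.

5650 K

ln t = (240 + 161.1) / 99.47 = 4.0324.
t = e^4.0324 = 56.394.
T = 100·t = 5639 K → 5650 K to the nearest 50 K.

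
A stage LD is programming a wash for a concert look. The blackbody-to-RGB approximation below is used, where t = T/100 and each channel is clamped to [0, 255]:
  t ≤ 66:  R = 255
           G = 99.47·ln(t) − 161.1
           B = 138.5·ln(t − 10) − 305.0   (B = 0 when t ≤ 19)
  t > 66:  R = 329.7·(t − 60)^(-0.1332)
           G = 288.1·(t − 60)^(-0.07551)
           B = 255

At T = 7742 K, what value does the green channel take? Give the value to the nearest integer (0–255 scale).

232

t = 7742/100 = 77.42; the t > 66 branch applies.
G = 288.1·(77.42 − 60)^(-0.07551) = 288.1·17.42^(-0.07551) = 288.1·0.80591 = 232.184.
Rounded: 232.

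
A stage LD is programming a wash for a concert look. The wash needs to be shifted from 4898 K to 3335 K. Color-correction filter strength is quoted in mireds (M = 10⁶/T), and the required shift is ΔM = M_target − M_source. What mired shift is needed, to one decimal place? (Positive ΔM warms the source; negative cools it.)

M_source = 10⁶/4898 = 204.165; M_target = 10⁶/3335 = 299.850.
ΔM = 299.850 − 204.165 = 95.685 → +95.7 mireds, a warming shift.

+95.7 mireds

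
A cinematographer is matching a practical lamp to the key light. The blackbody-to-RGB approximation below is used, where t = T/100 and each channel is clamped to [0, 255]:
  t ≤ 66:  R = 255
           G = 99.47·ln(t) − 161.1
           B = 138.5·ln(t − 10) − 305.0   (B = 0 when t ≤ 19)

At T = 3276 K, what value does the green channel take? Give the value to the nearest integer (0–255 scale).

186

t = 3276/100 = 32.76; the t ≤ 66 branch applies.
G = 99.47·ln 32.76 − 161.1 = 99.47·3.4892 − 161.1 = 185.972.
Rounded: 186.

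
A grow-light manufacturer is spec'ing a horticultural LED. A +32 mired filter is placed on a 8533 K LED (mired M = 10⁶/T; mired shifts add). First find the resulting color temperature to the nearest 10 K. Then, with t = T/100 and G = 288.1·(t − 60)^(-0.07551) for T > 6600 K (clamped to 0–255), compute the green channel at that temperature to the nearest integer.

249

M_in = 10⁶/8533 = 117.19; M_out = 117.19 + (+32) = 149.19.
T_out = 10⁶/149.19 = 6702.8 K → 6700 K; t = 67.
G = 288.1·(67 − 60)^(-0.07551) = 288.1·7^(-0.07551) = 288.1·0.86335 = 248.731.
Rounded: 249.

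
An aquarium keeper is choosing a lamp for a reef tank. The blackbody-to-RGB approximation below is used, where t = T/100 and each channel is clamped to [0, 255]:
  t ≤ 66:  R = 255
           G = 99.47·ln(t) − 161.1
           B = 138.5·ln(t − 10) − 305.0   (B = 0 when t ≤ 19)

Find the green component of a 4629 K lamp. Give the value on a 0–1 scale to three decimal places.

0.864

t = 4629/100 = 46.29; the t ≤ 66 branch applies.
G = 99.47·ln 46.29 − 161.1 = 99.47·3.8349 − 161.1 = 220.360.
On a 0–1 scale: 220.360/255 = 0.8642 → 0.864.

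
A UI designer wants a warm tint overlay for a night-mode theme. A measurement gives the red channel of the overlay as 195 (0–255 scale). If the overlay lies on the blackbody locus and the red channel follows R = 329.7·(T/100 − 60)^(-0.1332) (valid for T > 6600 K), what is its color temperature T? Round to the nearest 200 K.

(t − 60)^(-0.1332) = 195/329.7 = 0.59145.
t − 60 = 0.59145^(1/-0.1332) = 0.59145^(-7.508) = 51.564, so t = 111.564.
T = 100·t = 11156 K → 11200 K to the nearest 200 K.

11200 K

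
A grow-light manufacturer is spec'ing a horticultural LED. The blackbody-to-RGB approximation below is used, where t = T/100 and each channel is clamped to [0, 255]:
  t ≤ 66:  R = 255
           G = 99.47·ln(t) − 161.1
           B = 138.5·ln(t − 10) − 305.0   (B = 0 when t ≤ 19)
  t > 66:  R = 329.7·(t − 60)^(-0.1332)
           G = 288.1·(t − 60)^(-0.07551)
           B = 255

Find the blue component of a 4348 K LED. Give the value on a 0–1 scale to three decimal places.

t = 4348/100 = 43.48; the t ≤ 66 branch applies.
B = 138.5·ln(43.48 − 10) − 305.0 = 138.5·ln 33.48 − 305.0 = 138.5·3.5109 − 305.0 = 181.266.
On a 0–1 scale: 181.266/255 = 0.7108 → 0.711.

0.711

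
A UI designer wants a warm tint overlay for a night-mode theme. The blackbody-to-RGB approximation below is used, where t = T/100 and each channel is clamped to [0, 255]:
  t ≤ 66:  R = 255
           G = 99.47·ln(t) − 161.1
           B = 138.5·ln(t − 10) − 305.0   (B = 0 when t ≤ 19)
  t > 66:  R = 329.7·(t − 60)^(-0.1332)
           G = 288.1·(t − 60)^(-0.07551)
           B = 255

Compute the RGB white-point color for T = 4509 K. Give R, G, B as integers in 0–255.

R=255, G=218, B=188

t = 4509/100 = 45.09; the t ≤ 66 branch applies.
R = 255 by definition for t ≤ 66.
G = 99.47·ln 45.09 − 161.1 = 99.47·3.8087 − 161.1 = 217.747.
B = 138.5·ln(45.09 − 10) − 305.0 = 138.5·ln 35.09 − 305.0 = 138.5·3.5579 − 305.0 = 187.771.
Rounded: (255, 218, 188).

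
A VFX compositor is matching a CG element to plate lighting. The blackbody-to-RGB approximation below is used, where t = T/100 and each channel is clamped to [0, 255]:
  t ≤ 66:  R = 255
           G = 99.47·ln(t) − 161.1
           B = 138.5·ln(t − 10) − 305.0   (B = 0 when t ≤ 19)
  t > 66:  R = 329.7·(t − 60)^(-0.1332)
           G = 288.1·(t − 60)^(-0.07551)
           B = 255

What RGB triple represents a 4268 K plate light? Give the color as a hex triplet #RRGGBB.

t = 4268/100 = 42.68; the t ≤ 66 branch applies.
R = 255 by definition for t ≤ 66.
G = 99.47·ln 42.68 − 161.1 = 99.47·3.7537 − 161.1 = 212.284.
B = 138.5·ln(42.68 − 10) − 305.0 = 138.5·ln 32.68 − 305.0 = 138.5·3.4868 − 305.0 = 177.917.
Rounded: (255, 212, 178).
In hex: #FFD4B2.

#FFD4B2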